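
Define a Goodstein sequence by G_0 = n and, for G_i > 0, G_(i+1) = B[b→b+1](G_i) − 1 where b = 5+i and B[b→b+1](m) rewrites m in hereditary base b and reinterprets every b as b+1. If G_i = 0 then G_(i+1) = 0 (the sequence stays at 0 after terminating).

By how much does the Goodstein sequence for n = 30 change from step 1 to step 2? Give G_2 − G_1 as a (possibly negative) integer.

[0] 30 ≡ 5^2 + 5 (base 5). Lift 6: 42. −1: 41.
[1] 41 ≡ 6^2 + 5 (base 6). Lift 7: 54. −1: 53.

12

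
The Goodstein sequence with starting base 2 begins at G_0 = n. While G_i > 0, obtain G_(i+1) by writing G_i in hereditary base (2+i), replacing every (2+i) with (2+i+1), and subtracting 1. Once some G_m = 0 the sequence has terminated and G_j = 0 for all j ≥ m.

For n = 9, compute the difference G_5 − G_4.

2331083

G_0=9  [base 2] 2^(2 + 1) + 1  →[2↦3]→  3^(3 + 1) + 1 = 82  −1 ⇒ G_1=81
G_1=81  [base 3] 3^(3 + 1)  →[3↦4]→  4^(4 + 1) = 1024  −1 ⇒ G_2=1023
G_2=1023  [base 4] 3·4^4 + 3·4^3 + 3·4^2 + 3·4 + 3  →[4↦5]→  3·5^5 + 3·5^3 + 3·5^2 + 3·5 + 3 = 9843  −1 ⇒ G_3=9842
G_3=9842  [base 5] 3·5^5 + 3·5^3 + 3·5^2 + 3·5 + 2  →[5↦6]→  3·6^6 + 3·6^3 + 3·6^2 + 3·6 + 2 = 140744  −1 ⇒ G_4=140743
G_4=140743  [base 6] 3·6^6 + 3·6^3 + 3·6^2 + 3·6 + 1  →[6↦7]→  3·7^7 + 3·7^3 + 3·7^2 + 3·7 + 1 = 2471827  −1 ⇒ G_5=2471826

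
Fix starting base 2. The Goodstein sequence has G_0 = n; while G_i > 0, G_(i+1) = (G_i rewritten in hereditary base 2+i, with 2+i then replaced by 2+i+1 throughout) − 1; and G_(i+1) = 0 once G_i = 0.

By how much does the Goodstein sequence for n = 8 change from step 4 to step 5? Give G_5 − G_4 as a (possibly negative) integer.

8 —HB2→ 2^(2 + 1) —bump→ 3^(3 + 1) = 81 —(−1)→ 80
80 —HB3→ 2·3^3 + 2·3^2 + 2·3 + 2 —bump→ 2·4^4 + 2·4^2 + 2·4 + 2 = 554 —(−1)→ 553
553 —HB4→ 2·4^4 + 2·4^2 + 2·4 + 1 —bump→ 2·5^5 + 2·5^2 + 2·5 + 1 = 6311 —(−1)→ 6310
6310 —HB5→ 2·5^5 + 2·5^2 + 2·5 —bump→ 2·6^6 + 2·6^2 + 2·6 = 93396 —(−1)→ 93395
93395 —HB6→ 2·6^6 + 2·6^2 + 6 + 5 —bump→ 2·7^7 + 2·7^2 + 7 + 5 = 1647196 —(−1)→ 1647195

1553800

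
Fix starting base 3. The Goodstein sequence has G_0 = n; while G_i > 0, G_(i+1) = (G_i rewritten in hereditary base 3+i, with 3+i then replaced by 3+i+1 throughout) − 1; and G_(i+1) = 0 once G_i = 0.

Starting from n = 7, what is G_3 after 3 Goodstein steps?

(0) 7|_3 = 2·3 + 1 ↦ 2·4 + 1|_4 = 9 ⇒ 8
(1) 8|_4 = 2·4 ↦ 2·5|_5 = 10 ⇒ 9
(2) 9|_5 = 5 + 4 ↦ 6 + 4|_6 = 10 ⇒ 9
(3) 9|_6 = 6 + 3 ↦ 7 + 3|_7 = 10 ⇒ 9

9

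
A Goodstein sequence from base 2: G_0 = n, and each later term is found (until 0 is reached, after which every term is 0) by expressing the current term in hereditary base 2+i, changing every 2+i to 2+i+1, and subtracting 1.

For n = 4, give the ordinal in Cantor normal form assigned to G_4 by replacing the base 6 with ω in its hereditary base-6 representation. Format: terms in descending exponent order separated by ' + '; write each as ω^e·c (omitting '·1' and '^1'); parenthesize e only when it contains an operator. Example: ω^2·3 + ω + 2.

ω^2·2 + ω + 5

4 —HB2→ 2^2 —bump→ 3^3 = 27 —(−1)→ 26
26 —HB3→ 2·3^2 + 2·3 + 2 —bump→ 2·4^2 + 2·4 + 2 = 42 —(−1)→ 41
41 —HB4→ 2·4^2 + 2·4 + 1 —bump→ 2·5^2 + 2·5 + 1 = 61 —(−1)→ 60
60 —HB5→ 2·5^2 + 2·5 —bump→ 2·6^2 + 2·6 = 84 —(−1)→ 83
83 —HB6→ 2·6^2 + 6 + 5 —bump→ 2·7^2 + 7 + 5 = 110 —(−1)→ 109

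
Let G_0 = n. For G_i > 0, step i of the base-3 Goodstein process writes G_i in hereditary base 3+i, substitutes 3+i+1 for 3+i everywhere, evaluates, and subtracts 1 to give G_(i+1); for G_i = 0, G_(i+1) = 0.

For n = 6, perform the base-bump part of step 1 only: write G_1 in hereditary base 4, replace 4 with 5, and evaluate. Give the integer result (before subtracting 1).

8

[0] 6 ≡ 2·3 (base 3). Lift 4: 8. −1: 7.
[1] 7 ≡ 4 + 3 (base 4). Lift 5: 8. −1: 7.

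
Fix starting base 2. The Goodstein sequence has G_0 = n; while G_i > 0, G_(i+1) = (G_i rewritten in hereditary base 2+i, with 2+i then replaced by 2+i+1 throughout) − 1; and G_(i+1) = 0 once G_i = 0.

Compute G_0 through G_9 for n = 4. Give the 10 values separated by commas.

4, 26, 41, 60, 83, 109, 139, 173, 211, 253

step 0: 4 = 2^2; sub 3 for 2: 3^3; = 27; G_1 = 27−1 = 26
step 1: 26 = 2·3^2 + 2·3 + 2; sub 4 for 3: 2·4^2 + 2·4 + 2; = 42; G_2 = 42−1 = 41
step 2: 41 = 2·4^2 + 2·4 + 1; sub 5 for 4: 2·5^2 + 2·5 + 1; = 61; G_3 = 61−1 = 60
step 3: 60 = 2·5^2 + 2·5; sub 6 for 5: 2·6^2 + 2·6; = 84; G_4 = 84−1 = 83
step 4: 83 = 2·6^2 + 6 + 5; sub 7 for 6: 2·7^2 + 7 + 5; = 110; G_5 = 110−1 = 109
step 5: 109 = 2·7^2 + 7 + 4; sub 8 for 7: 2·8^2 + 8 + 4; = 140; G_6 = 140−1 = 139
step 6: 139 = 2·8^2 + 8 + 3; sub 9 for 8: 2·9^2 + 9 + 3; = 174; G_7 = 174−1 = 173
step 7: 173 = 2·9^2 + 9 + 2; sub 10 for 9: 2·10^2 + 10 + 2; = 212; G_8 = 212−1 = 211
step 8: 211 = 2·10^2 + 10 + 1; sub 11 for 10: 2·11^2 + 11 + 1; = 254; G_9 = 254−1 = 253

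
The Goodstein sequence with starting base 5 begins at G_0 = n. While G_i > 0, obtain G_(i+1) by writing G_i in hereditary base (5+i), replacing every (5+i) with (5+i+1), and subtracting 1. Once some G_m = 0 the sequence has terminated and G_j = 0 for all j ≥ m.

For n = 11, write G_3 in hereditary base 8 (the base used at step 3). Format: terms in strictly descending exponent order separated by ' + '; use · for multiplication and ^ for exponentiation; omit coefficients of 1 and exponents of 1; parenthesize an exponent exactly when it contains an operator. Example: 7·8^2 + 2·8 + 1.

8 + 5

11 —HB5→ 2·5 + 1 —bump→ 2·6 + 1 = 13 —(−1)→ 12
12 —HB6→ 2·6 —bump→ 2·7 = 14 —(−1)→ 13
13 —HB7→ 7 + 6 —bump→ 8 + 6 = 14 —(−1)→ 13
13 —HB8→ 8 + 5 —bump→ 9 + 5 = 14 —(−1)→ 13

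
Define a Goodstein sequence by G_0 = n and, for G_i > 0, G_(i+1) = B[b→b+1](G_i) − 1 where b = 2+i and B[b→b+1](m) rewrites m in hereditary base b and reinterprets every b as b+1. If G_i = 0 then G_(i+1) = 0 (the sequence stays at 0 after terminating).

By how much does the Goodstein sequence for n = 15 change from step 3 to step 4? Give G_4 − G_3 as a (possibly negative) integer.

G_0 = 15. HB_2(15) = 2^(2 + 1) + 2^2 + 2 + 1. Bump = 112. G_1 = 111.
G_1 = 111. HB_3(111) = 3^(3 + 1) + 3^3 + 3. Bump = 1284. G_2 = 1283.
G_2 = 1283. HB_4(1283) = 4^(4 + 1) + 4^4 + 3. Bump = 18753. G_3 = 18752.
G_3 = 18752. HB_5(18752) = 5^(5 + 1) + 5^5 + 2. Bump = 326594. G_4 = 326593.

307841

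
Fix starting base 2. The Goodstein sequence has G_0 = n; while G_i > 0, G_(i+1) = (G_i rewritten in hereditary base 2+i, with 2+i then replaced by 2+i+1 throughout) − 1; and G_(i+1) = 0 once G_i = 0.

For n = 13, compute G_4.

280711

base 2: 13 = 2^(2 + 1) + 2^2 + 1; at 3: 3^(3 + 1) + 3^3 + 1 = 109; next = 108
base 3: 108 = 3^(3 + 1) + 3^3; at 4: 4^(4 + 1) + 4^4 = 1280; next = 1279
base 4: 1279 = 4^(4 + 1) + 3·4^3 + 3·4^2 + 3·4 + 3; at 5: 5^(5 + 1) + 3·5^3 + 3·5^2 + 3·5 + 3 = 16093; next = 16092
base 5: 16092 = 5^(5 + 1) + 3·5^3 + 3·5^2 + 3·5 + 2; at 6: 6^(6 + 1) + 3·6^3 + 3·6^2 + 3·6 + 2 = 280712; next = 280711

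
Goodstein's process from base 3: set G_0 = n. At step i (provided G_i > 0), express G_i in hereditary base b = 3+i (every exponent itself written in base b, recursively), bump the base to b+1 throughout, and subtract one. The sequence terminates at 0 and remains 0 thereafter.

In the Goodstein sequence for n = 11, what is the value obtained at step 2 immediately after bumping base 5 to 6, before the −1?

36

step 0: 11 = 3^2 + 2; sub 4 for 3: 4^2 + 2; = 18; G_1 = 18−1 = 17
step 1: 17 = 4^2 + 1; sub 5 for 4: 5^2 + 1; = 26; G_2 = 26−1 = 25
step 2: 25 = 5^2; sub 6 for 5: 6^2; = 36; G_3 = 36−1 = 35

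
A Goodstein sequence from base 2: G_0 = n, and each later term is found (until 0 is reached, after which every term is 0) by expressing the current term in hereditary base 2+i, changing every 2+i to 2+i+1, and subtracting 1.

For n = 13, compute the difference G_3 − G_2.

14813

13 —HB2→ 2^(2 + 1) + 2^2 + 1 —bump→ 3^(3 + 1) + 3^3 + 1 = 109 —(−1)→ 108
108 —HB3→ 3^(3 + 1) + 3^3 —bump→ 4^(4 + 1) + 4^4 = 1280 —(−1)→ 1279
1279 —HB4→ 4^(4 + 1) + 3·4^3 + 3·4^2 + 3·4 + 3 —bump→ 5^(5 + 1) + 3·5^3 + 3·5^2 + 3·5 + 3 = 16093 —(−1)→ 16092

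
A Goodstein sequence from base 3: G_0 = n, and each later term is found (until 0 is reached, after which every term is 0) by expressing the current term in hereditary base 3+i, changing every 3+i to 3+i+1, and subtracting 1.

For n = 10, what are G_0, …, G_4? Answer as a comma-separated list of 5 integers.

G_0 = 10. HB_3(10) = 3^2 + 1. Bump = 17. G_1 = 16.
G_1 = 16. HB_4(16) = 4^2. Bump = 25. G_2 = 24.
G_2 = 24. HB_5(24) = 4·5 + 4. Bump = 28. G_3 = 27.
G_3 = 27. HB_6(27) = 4·6 + 3. Bump = 31. G_4 = 30.

10, 16, 24, 27, 30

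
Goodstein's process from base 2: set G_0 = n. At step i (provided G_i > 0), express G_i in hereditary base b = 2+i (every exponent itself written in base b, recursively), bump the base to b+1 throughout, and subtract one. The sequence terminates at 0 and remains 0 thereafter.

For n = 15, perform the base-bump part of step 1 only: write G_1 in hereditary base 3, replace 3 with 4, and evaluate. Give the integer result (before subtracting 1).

step 0: 15 = 2^(2 + 1) + 2^2 + 2 + 1; sub 3 for 2: 3^(3 + 1) + 3^3 + 3 + 1; = 112; G_1 = 112−1 = 111
step 1: 111 = 3^(3 + 1) + 3^3 + 3; sub 4 for 3: 4^(4 + 1) + 4^4 + 4; = 1284; G_2 = 1284−1 = 1283

1284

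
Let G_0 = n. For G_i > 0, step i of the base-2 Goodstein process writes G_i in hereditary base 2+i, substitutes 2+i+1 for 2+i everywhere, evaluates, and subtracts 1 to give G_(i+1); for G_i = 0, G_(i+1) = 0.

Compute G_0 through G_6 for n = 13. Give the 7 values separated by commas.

[0] 13 ≡ 2^(2 + 1) + 2^2 + 1 (base 2). Lift 3: 109. −1: 108.
[1] 108 ≡ 3^(3 + 1) + 3^3 (base 3). Lift 4: 1280. −1: 1279.
[2] 1279 ≡ 4^(4 + 1) + 3·4^3 + 3·4^2 + 3·4 + 3 (base 4). Lift 5: 16093. −1: 16092.
[3] 16092 ≡ 5^(5 + 1) + 3·5^3 + 3·5^2 + 3·5 + 2 (base 5). Lift 6: 280712. −1: 280711.
[4] 280711 ≡ 6^(6 + 1) + 3·6^3 + 3·6^2 + 3·6 + 1 (base 6). Lift 7: 5765999. −1: 5765998.
[5] 5765998 ≡ 7^(7 + 1) + 3·7^3 + 3·7^2 + 3·7 (base 7). Lift 8: 134219480. −1: 134219479.

13, 108, 1279, 16092, 280711, 5765998, 134219479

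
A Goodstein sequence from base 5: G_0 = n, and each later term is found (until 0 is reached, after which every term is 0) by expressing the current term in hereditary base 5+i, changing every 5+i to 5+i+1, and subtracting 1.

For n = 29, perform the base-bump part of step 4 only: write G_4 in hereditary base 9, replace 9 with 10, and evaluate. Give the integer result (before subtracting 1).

100

i=0: 29 = 5^2 + 4 (b=5); 5→6: 6^2 + 4 = 40; 40−1 = 39
i=1: 39 = 6^2 + 3 (b=6); 6→7: 7^2 + 3 = 52; 52−1 = 51
i=2: 51 = 7^2 + 2 (b=7); 7→8: 8^2 + 2 = 66; 66−1 = 65
i=3: 65 = 8^2 + 1 (b=8); 8→9: 9^2 + 1 = 82; 82−1 = 81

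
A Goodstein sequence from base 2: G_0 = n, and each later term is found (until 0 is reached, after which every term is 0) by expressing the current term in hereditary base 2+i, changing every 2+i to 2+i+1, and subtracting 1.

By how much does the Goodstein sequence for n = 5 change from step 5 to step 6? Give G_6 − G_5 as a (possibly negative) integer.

554

[0] 5 ≡ 2^2 + 1 (base 2). Lift 3: 28. −1: 27.
[1] 27 ≡ 3^3 (base 3). Lift 4: 256. −1: 255.
[2] 255 ≡ 3·4^3 + 3·4^2 + 3·4 + 3 (base 4). Lift 5: 468. −1: 467.
[3] 467 ≡ 3·5^3 + 3·5^2 + 3·5 + 2 (base 5). Lift 6: 776. −1: 775.
[4] 775 ≡ 3·6^3 + 3·6^2 + 3·6 + 1 (base 6). Lift 7: 1198. −1: 1197.
[5] 1197 ≡ 3·7^3 + 3·7^2 + 3·7 (base 7). Lift 8: 1752. −1: 1751.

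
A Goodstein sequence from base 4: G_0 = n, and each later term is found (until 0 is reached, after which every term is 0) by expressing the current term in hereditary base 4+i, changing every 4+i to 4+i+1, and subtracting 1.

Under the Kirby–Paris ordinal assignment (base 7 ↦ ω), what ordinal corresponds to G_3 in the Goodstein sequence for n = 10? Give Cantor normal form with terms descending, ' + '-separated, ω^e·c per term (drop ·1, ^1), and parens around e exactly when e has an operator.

step 0: 10 = 2·4 + 2; sub 5 for 4: 2·5 + 2; = 12; G_1 = 12−1 = 11
step 1: 11 = 2·5 + 1; sub 6 for 5: 2·6 + 1; = 13; G_2 = 13−1 = 12
step 2: 12 = 2·6; sub 7 for 6: 2·7; = 14; G_3 = 14−1 = 13
step 3: 13 = 7 + 6; sub 8 for 7: 8 + 6; = 14; G_4 = 14−1 = 13

ω + 6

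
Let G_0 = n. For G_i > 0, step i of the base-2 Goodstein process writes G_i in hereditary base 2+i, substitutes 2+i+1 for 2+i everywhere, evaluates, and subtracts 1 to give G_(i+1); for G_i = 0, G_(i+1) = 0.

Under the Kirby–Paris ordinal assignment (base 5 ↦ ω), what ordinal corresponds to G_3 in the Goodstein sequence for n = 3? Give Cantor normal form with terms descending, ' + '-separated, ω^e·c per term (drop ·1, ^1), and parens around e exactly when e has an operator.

G_0=3  [base 2] 2 + 1  →[2↦3]→  3 + 1 = 4  −1 ⇒ G_1=3
G_1=3  [base 3] 3  →[3↦4]→  4 = 4  −1 ⇒ G_2=3
G_2=3  [base 4] 3  →[4↦5]→  3 = 3  −1 ⇒ G_3=2
G_3=2  [base 5] 2  →[5↦6]→  2 = 2  −1 ⇒ G_4=1

2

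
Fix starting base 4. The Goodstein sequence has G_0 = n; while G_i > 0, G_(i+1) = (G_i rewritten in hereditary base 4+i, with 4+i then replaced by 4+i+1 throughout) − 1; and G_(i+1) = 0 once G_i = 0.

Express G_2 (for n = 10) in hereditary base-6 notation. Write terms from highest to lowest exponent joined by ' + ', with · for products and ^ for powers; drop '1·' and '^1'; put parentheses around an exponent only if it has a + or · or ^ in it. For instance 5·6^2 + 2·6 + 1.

2·6

step 0: 10 = 2·4 + 2; sub 5 for 4: 2·5 + 2; = 12; G_1 = 12−1 = 11
step 1: 11 = 2·5 + 1; sub 6 for 5: 2·6 + 1; = 13; G_2 = 13−1 = 12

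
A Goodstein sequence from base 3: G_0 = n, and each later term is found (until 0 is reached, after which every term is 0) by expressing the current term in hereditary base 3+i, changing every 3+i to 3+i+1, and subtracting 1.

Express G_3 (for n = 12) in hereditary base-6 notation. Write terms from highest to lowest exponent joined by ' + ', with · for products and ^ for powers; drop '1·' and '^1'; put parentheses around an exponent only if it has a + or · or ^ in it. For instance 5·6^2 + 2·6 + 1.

6^2 + 1

base 3: 12 = 3^2 + 3; at 4: 4^2 + 4 = 20; next = 19
base 4: 19 = 4^2 + 3; at 5: 5^2 + 3 = 28; next = 27
base 5: 27 = 5^2 + 2; at 6: 6^2 + 2 = 38; next = 37
base 6: 37 = 6^2 + 1; at 7: 7^2 + 1 = 50; next = 49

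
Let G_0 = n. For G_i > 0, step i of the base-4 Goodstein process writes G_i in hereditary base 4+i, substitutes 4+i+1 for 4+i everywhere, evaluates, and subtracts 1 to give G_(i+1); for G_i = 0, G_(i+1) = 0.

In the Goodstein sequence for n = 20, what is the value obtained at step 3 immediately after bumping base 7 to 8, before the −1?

66

step 0: 20 = 4^2 + 4; sub 5 for 4: 5^2 + 5; = 30; G_1 = 30−1 = 29
step 1: 29 = 5^2 + 4; sub 6 for 5: 6^2 + 4; = 40; G_2 = 40−1 = 39
step 2: 39 = 6^2 + 3; sub 7 for 6: 7^2 + 3; = 52; G_3 = 52−1 = 51
step 3: 51 = 7^2 + 2; sub 8 for 7: 8^2 + 2; = 66; G_4 = 66−1 = 65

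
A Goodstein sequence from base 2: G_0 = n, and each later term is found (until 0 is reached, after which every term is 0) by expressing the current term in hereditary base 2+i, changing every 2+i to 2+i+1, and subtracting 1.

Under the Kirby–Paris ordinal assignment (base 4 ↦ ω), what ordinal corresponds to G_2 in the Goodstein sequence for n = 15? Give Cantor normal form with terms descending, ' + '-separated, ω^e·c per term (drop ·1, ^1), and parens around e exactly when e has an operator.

i=0: 15 = 2^(2 + 1) + 2^2 + 2 + 1 (b=2); 2→3: 3^(3 + 1) + 3^3 + 3 + 1 = 112; 112−1 = 111
i=1: 111 = 3^(3 + 1) + 3^3 + 3 (b=3); 3→4: 4^(4 + 1) + 4^4 + 4 = 1284; 1284−1 = 1283

ω^(ω + 1) + ω^ω + 3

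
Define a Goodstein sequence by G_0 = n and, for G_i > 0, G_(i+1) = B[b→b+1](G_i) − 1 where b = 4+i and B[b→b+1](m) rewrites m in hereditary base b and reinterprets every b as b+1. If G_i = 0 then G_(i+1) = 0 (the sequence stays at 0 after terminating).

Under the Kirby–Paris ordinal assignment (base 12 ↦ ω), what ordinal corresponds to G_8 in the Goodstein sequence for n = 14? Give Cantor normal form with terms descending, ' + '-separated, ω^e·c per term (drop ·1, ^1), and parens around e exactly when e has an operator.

ω·2 + 1

14 —HB4→ 3·4 + 2 —bump→ 3·5 + 2 = 17 —(−1)→ 16
16 —HB5→ 3·5 + 1 —bump→ 3·6 + 1 = 19 —(−1)→ 18
18 —HB6→ 3·6 —bump→ 3·7 = 21 —(−1)→ 20
20 —HB7→ 2·7 + 6 —bump→ 2·8 + 6 = 22 —(−1)→ 21
21 —HB8→ 2·8 + 5 —bump→ 2·9 + 5 = 23 —(−1)→ 22
22 —HB9→ 2·9 + 4 —bump→ 2·10 + 4 = 24 —(−1)→ 23
23 —HB10→ 2·10 + 3 —bump→ 2·11 + 3 = 25 —(−1)→ 24
24 —HB11→ 2·11 + 2 —bump→ 2·12 + 2 = 26 —(−1)→ 25
25 —HB12→ 2·12 + 1 —bump→ 2·13 + 1 = 27 —(−1)→ 26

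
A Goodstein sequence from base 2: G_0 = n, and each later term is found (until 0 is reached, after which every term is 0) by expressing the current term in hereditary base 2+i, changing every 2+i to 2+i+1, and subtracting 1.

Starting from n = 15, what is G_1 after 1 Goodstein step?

111

15 —HB2→ 2^(2 + 1) + 2^2 + 2 + 1 —bump→ 3^(3 + 1) + 3^3 + 3 + 1 = 112 —(−1)→ 111
111 —HB3→ 3^(3 + 1) + 3^3 + 3 —bump→ 4^(4 + 1) + 4^4 + 4 = 1284 —(−1)→ 1283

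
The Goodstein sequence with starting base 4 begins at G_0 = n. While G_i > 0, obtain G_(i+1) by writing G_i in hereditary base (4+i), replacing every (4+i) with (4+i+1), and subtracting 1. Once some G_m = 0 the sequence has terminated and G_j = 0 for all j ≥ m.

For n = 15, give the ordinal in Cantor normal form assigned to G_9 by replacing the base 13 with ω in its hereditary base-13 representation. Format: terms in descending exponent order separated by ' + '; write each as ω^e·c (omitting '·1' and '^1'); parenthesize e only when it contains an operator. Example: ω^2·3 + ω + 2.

ω·2 + 2

step 0: 15 = 3·4 + 3; sub 5 for 4: 3·5 + 3; = 18; G_1 = 18−1 = 17
step 1: 17 = 3·5 + 2; sub 6 for 5: 3·6 + 2; = 20; G_2 = 20−1 = 19
step 2: 19 = 3·6 + 1; sub 7 for 6: 3·7 + 1; = 22; G_3 = 22−1 = 21
step 3: 21 = 3·7; sub 8 for 7: 3·8; = 24; G_4 = 24−1 = 23
step 4: 23 = 2·8 + 7; sub 9 for 8: 2·9 + 7; = 25; G_5 = 25−1 = 24
step 5: 24 = 2·9 + 6; sub 10 for 9: 2·10 + 6; = 26; G_6 = 26−1 = 25
step 6: 25 = 2·10 + 5; sub 11 for 10: 2·11 + 5; = 27; G_7 = 27−1 = 26
step 7: 26 = 2·11 + 4; sub 12 for 11: 2·12 + 4; = 28; G_8 = 28−1 = 27
step 8: 27 = 2·12 + 3; sub 13 for 12: 2·13 + 3; = 29; G_9 = 29−1 = 28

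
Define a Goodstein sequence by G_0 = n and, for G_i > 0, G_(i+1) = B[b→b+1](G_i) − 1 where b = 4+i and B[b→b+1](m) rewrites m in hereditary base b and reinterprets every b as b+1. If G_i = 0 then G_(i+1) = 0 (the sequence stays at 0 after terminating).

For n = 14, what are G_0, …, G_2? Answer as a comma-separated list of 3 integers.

14, 16, 18

G_0=14  [base 4] 3·4 + 2  →[4↦5]→  3·5 + 2 = 17  −1 ⇒ G_1=16
G_1=16  [base 5] 3·5 + 1  →[5↦6]→  3·6 + 1 = 19  −1 ⇒ G_2=18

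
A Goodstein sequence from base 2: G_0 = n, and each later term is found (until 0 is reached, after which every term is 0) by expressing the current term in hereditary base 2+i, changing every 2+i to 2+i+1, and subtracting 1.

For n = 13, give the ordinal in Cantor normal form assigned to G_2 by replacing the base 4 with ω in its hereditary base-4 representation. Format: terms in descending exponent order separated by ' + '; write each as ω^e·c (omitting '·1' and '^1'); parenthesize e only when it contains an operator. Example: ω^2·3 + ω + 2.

G_0=13  [base 2] 2^(2 + 1) + 2^2 + 1  →[2↦3]→  3^(3 + 1) + 3^3 + 1 = 109  −1 ⇒ G_1=108
G_1=108  [base 3] 3^(3 + 1) + 3^3  →[3↦4]→  4^(4 + 1) + 4^4 = 1280  −1 ⇒ G_2=1279
G_2=1279  [base 4] 4^(4 + 1) + 3·4^3 + 3·4^2 + 3·4 + 3  →[4↦5]→  5^(5 + 1) + 3·5^3 + 3·5^2 + 3·5 + 3 = 16093  −1 ⇒ G_3=16092

ω^(ω + 1) + ω^3·3 + ω^2·3 + ω·3 + 3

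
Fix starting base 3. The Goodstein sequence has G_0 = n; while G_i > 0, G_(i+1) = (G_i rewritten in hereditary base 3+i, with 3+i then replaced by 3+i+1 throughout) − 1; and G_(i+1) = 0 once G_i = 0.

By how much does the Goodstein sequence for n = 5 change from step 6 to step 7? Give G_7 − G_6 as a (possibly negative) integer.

-1

step 0: 5 = 3 + 2; sub 4 for 3: 4 + 2; = 6; G_1 = 6−1 = 5
step 1: 5 = 4 + 1; sub 5 for 4: 5 + 1; = 6; G_2 = 6−1 = 5
step 2: 5 = 5; sub 6 for 5: 6; = 6; G_3 = 6−1 = 5
step 3: 5 = 5; sub 7 for 6: 5; = 5; G_4 = 5−1 = 4
step 4: 4 = 4; sub 8 for 7: 4; = 4; G_5 = 4−1 = 3
step 5: 3 = 3; sub 9 for 8: 3; = 3; G_6 = 3−1 = 2
step 6: 2 = 2; sub 10 for 9: 2; = 2; G_7 = 2−1 = 1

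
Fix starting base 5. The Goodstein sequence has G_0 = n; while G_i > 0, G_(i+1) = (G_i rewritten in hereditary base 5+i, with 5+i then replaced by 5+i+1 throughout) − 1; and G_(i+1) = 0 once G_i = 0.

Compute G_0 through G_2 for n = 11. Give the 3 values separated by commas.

step 0: 11 = 2·5 + 1; sub 6 for 5: 2·6 + 1; = 13; G_1 = 13−1 = 12
step 1: 12 = 2·6; sub 7 for 6: 2·7; = 14; G_2 = 14−1 = 13

11, 12, 13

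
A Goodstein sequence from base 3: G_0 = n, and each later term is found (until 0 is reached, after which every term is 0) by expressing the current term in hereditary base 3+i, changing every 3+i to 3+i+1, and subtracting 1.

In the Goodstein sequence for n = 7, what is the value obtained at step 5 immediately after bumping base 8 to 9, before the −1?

10

[0] 7 ≡ 2·3 + 1 (base 3). Lift 4: 9. −1: 8.
[1] 8 ≡ 2·4 (base 4). Lift 5: 10. −1: 9.
[2] 9 ≡ 5 + 4 (base 5). Lift 6: 10. −1: 9.
[3] 9 ≡ 6 + 3 (base 6). Lift 7: 10. −1: 9.
[4] 9 ≡ 7 + 2 (base 7). Lift 8: 10. −1: 9.
[5] 9 ≡ 8 + 1 (base 8). Lift 9: 10. −1: 9.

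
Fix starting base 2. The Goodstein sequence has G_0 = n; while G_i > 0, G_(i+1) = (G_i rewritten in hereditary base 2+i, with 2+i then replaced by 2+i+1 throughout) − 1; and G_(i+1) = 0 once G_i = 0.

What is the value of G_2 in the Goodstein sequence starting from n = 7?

259

base 2: 7 = 2^2 + 2 + 1; at 3: 3^3 + 3 + 1 = 31; next = 30
base 3: 30 = 3^3 + 3; at 4: 4^4 + 4 = 260; next = 259
base 4: 259 = 4^4 + 3; at 5: 5^5 + 3 = 3128; next = 3127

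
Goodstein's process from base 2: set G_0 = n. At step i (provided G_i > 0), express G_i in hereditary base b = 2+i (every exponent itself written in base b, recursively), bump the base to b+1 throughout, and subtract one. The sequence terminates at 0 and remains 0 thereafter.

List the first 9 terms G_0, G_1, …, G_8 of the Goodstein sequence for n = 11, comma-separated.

G_0 = 11. HB_2(11) = 2^(2 + 1) + 2 + 1. Bump = 85. G_1 = 84.
G_1 = 84. HB_3(84) = 3^(3 + 1) + 3. Bump = 1028. G_2 = 1027.
G_2 = 1027. HB_4(1027) = 4^(4 + 1) + 3. Bump = 15628. G_3 = 15627.
G_3 = 15627. HB_5(15627) = 5^(5 + 1) + 2. Bump = 279938. G_4 = 279937.
G_4 = 279937. HB_6(279937) = 6^(6 + 1) + 1. Bump = 5764802. G_5 = 5764801.
G_5 = 5764801. HB_7(5764801) = 7^(7 + 1). Bump = 134217728. G_6 = 134217727.
G_6 = 134217727. HB_8(134217727) = 7·8^8 + 7·8^7 + 7·8^6 + 7·8^5 + 7·8^4 + 7·8^3 + 7·8^2 + 7·8 + 7. Bump = 2749609303. G_7 = 2749609302.
G_7 = 2749609302. HB_9(2749609302) = 7·9^9 + 7·9^7 + 7·9^6 + 7·9^5 + 7·9^4 + 7·9^3 + 7·9^2 + 7·9 + 6. Bump = 70077777776. G_8 = 70077777775.

11, 84, 1027, 15627, 279937, 5764801, 134217727, 2749609302, 70077777775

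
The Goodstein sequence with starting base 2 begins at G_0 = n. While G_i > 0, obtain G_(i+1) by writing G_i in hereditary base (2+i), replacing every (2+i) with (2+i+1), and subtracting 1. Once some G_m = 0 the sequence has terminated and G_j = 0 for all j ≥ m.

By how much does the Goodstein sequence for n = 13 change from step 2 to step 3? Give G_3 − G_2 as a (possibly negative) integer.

14813

[0] 13 ≡ 2^(2 + 1) + 2^2 + 1 (base 2). Lift 3: 109. −1: 108.
[1] 108 ≡ 3^(3 + 1) + 3^3 (base 3). Lift 4: 1280. −1: 1279.
[2] 1279 ≡ 4^(4 + 1) + 3·4^3 + 3·4^2 + 3·4 + 3 (base 4). Lift 5: 16093. −1: 16092.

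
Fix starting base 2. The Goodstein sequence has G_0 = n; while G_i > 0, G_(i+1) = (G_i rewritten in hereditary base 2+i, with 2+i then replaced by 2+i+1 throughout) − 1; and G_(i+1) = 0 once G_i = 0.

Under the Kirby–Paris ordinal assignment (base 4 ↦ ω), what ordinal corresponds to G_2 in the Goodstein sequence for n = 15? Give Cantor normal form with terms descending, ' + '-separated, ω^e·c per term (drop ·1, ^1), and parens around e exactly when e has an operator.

[0] 15 ≡ 2^(2 + 1) + 2^2 + 2 + 1 (base 2). Lift 3: 112. −1: 111.
[1] 111 ≡ 3^(3 + 1) + 3^3 + 3 (base 3). Lift 4: 1284. −1: 1283.
[2] 1283 ≡ 4^(4 + 1) + 4^4 + 3 (base 4). Lift 5: 18753. −1: 18752.

ω^(ω + 1) + ω^ω + 3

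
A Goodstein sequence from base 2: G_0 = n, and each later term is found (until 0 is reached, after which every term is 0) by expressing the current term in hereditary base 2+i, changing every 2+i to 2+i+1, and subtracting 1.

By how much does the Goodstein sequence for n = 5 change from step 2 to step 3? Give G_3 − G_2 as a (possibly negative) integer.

(0) 5|_2 = 2^2 + 1 ↦ 3^3 + 1|_3 = 28 ⇒ 27
(1) 27|_3 = 3^3 ↦ 4^4|_4 = 256 ⇒ 255
(2) 255|_4 = 3·4^3 + 3·4^2 + 3·4 + 3 ↦ 3·5^3 + 3·5^2 + 3·5 + 3|_5 = 468 ⇒ 467

212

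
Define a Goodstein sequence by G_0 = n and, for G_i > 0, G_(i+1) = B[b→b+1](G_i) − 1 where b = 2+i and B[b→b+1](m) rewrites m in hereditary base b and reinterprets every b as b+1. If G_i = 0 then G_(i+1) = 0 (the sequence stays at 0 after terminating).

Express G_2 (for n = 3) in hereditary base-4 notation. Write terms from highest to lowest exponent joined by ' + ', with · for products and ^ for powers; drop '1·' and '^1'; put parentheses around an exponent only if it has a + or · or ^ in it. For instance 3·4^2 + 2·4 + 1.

G_0 = 3. HB_2(3) = 2 + 1. Bump = 4. G_1 = 3.
G_1 = 3. HB_3(3) = 3. Bump = 4. G_2 = 3.

3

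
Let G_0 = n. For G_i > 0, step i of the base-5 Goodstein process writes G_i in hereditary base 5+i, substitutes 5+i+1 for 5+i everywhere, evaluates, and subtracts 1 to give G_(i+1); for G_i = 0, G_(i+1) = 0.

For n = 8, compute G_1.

i=0: 8 = 5 + 3 (b=5); 5→6: 6 + 3 = 9; 9−1 = 8
i=1: 8 = 6 + 2 (b=6); 6→7: 7 + 2 = 9; 9−1 = 8

8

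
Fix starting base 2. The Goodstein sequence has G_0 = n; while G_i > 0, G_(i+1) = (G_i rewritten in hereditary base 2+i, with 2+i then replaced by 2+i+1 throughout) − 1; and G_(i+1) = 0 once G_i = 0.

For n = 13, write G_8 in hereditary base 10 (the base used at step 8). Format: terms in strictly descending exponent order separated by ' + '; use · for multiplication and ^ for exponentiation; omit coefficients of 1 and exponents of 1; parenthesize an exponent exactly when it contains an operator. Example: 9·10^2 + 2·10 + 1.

step 0: 13 = 2^(2 + 1) + 2^2 + 1; sub 3 for 2: 3^(3 + 1) + 3^3 + 1; = 109; G_1 = 109−1 = 108
step 1: 108 = 3^(3 + 1) + 3^3; sub 4 for 3: 4^(4 + 1) + 4^4; = 1280; G_2 = 1280−1 = 1279
step 2: 1279 = 4^(4 + 1) + 3·4^3 + 3·4^2 + 3·4 + 3; sub 5 for 4: 5^(5 + 1) + 3·5^3 + 3·5^2 + 3·5 + 3; = 16093; G_3 = 16093−1 = 16092
step 3: 16092 = 5^(5 + 1) + 3·5^3 + 3·5^2 + 3·5 + 2; sub 6 for 5: 6^(6 + 1) + 3·6^3 + 3·6^2 + 3·6 + 2; = 280712; G_4 = 280712−1 = 280711
step 4: 280711 = 6^(6 + 1) + 3·6^3 + 3·6^2 + 3·6 + 1; sub 7 for 6: 7^(7 + 1) + 3·7^3 + 3·7^2 + 3·7 + 1; = 5765999; G_5 = 5765999−1 = 5765998
step 5: 5765998 = 7^(7 + 1) + 3·7^3 + 3·7^2 + 3·7; sub 8 for 7: 8^(8 + 1) + 3·8^3 + 3·8^2 + 3·8; = 134219480; G_6 = 134219480−1 = 134219479
step 6: 134219479 = 8^(8 + 1) + 3·8^3 + 3·8^2 + 2·8 + 7; sub 9 for 8: 9^(9 + 1) + 3·9^3 + 3·9^2 + 2·9 + 7; = 3486786856; G_7 = 3486786856−1 = 3486786855
step 7: 3486786855 = 9^(9 + 1) + 3·9^3 + 3·9^2 + 2·9 + 6; sub 10 for 9: 10^(10 + 1) + 3·10^3 + 3·10^2 + 2·10 + 6; = 100000003326; G_8 = 100000003326−1 = 100000003325
step 8: 100000003325 = 10^(10 + 1) + 3·10^3 + 3·10^2 + 2·10 + 5; sub 11 for 10: 11^(11 + 1) + 3·11^3 + 3·11^2 + 2·11 + 5; = 3138428381104; G_9 = 3138428381104−1 = 3138428381103

10^(10 + 1) + 3·10^3 + 3·10^2 + 2·10 + 5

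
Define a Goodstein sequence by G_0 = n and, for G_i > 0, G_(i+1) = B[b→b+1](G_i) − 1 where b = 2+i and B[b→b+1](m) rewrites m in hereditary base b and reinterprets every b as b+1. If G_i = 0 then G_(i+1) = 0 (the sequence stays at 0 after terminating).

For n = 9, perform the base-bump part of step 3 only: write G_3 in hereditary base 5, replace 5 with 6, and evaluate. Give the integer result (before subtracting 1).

140744

[0] 9 ≡ 2^(2 + 1) + 1 (base 2). Lift 3: 82. −1: 81.
[1] 81 ≡ 3^(3 + 1) (base 3). Lift 4: 1024. −1: 1023.
[2] 1023 ≡ 3·4^4 + 3·4^3 + 3·4^2 + 3·4 + 3 (base 4). Lift 5: 9843. −1: 9842.
[3] 9842 ≡ 3·5^5 + 3·5^3 + 3·5^2 + 3·5 + 2 (base 5). Lift 6: 140744. −1: 140743.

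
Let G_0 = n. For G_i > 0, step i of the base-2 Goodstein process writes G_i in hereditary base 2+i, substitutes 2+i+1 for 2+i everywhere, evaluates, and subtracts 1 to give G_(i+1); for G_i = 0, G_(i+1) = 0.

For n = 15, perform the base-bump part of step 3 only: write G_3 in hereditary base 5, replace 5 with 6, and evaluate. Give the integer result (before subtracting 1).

[0] 15 ≡ 2^(2 + 1) + 2^2 + 2 + 1 (base 2). Lift 3: 112. −1: 111.
[1] 111 ≡ 3^(3 + 1) + 3^3 + 3 (base 3). Lift 4: 1284. −1: 1283.
[2] 1283 ≡ 4^(4 + 1) + 4^4 + 3 (base 4). Lift 5: 18753. −1: 18752.

326594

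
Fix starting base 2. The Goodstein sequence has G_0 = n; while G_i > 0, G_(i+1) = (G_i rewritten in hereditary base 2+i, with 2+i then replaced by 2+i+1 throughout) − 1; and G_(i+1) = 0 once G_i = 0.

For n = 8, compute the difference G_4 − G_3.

87085

G_0=8  [base 2] 2^(2 + 1)  →[2↦3]→  3^(3 + 1) = 81  −1 ⇒ G_1=80
G_1=80  [base 3] 2·3^3 + 2·3^2 + 2·3 + 2  →[3↦4]→  2·4^4 + 2·4^2 + 2·4 + 2 = 554  −1 ⇒ G_2=553
G_2=553  [base 4] 2·4^4 + 2·4^2 + 2·4 + 1  →[4↦5]→  2·5^5 + 2·5^2 + 2·5 + 1 = 6311  −1 ⇒ G_3=6310
G_3=6310  [base 5] 2·5^5 + 2·5^2 + 2·5  →[5↦6]→  2·6^6 + 2·6^2 + 2·6 = 93396  −1 ⇒ G_4=93395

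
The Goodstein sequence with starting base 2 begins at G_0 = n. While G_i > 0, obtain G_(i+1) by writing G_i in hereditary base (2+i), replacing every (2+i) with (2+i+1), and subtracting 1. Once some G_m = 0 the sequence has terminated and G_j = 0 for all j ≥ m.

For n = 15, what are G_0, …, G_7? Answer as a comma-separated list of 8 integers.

step 0: 15 = 2^(2 + 1) + 2^2 + 2 + 1; sub 3 for 2: 3^(3 + 1) + 3^3 + 3 + 1; = 112; G_1 = 112−1 = 111
step 1: 111 = 3^(3 + 1) + 3^3 + 3; sub 4 for 3: 4^(4 + 1) + 4^4 + 4; = 1284; G_2 = 1284−1 = 1283
step 2: 1283 = 4^(4 + 1) + 4^4 + 3; sub 5 for 4: 5^(5 + 1) + 5^5 + 3; = 18753; G_3 = 18753−1 = 18752
step 3: 18752 = 5^(5 + 1) + 5^5 + 2; sub 6 for 5: 6^(6 + 1) + 6^6 + 2; = 326594; G_4 = 326594−1 = 326593
step 4: 326593 = 6^(6 + 1) + 6^6 + 1; sub 7 for 6: 7^(7 + 1) + 7^7 + 1; = 6588345; G_5 = 6588345−1 = 6588344
step 5: 6588344 = 7^(7 + 1) + 7^7; sub 8 for 7: 8^(8 + 1) + 8^8; = 150994944; G_6 = 150994944−1 = 150994943
step 6: 150994943 = 8^(8 + 1) + 7·8^7 + 7·8^6 + 7·8^5 + 7·8^4 + 7·8^3 + 7·8^2 + 7·8 + 7; sub 9 for 8: 9^(9 + 1) + 7·9^7 + 7·9^6 + 7·9^5 + 7·9^4 + 7·9^3 + 7·9^2 + 7·9 + 7; = 3524450281; G_7 = 3524450281−1 = 3524450280

15, 111, 1283, 18752, 326593, 6588344, 150994943, 3524450280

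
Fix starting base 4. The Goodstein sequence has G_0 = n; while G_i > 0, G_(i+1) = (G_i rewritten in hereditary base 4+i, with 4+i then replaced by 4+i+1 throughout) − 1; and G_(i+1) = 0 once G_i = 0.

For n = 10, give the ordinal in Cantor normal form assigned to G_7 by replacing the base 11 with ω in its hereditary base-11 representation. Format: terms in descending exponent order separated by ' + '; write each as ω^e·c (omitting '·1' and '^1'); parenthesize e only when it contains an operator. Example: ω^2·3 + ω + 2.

ω + 2

G_0 = 10. HB_4(10) = 2·4 + 2. Bump = 12. G_1 = 11.
G_1 = 11. HB_5(11) = 2·5 + 1. Bump = 13. G_2 = 12.
G_2 = 12. HB_6(12) = 2·6. Bump = 14. G_3 = 13.
G_3 = 13. HB_7(13) = 7 + 6. Bump = 14. G_4 = 13.
G_4 = 13. HB_8(13) = 8 + 5. Bump = 14. G_5 = 13.
G_5 = 13. HB_9(13) = 9 + 4. Bump = 14. G_6 = 13.
G_6 = 13. HB_10(13) = 10 + 3. Bump = 14. G_7 = 13.
G_7 = 13. HB_11(13) = 11 + 2. Bump = 14. G_8 = 13.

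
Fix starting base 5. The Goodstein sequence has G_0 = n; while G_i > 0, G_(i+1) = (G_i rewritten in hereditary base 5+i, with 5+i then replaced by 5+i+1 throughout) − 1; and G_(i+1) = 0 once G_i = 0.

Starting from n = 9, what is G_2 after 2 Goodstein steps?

G_0=9  [base 5] 5 + 4  →[5↦6]→  6 + 4 = 10  −1 ⇒ G_1=9
G_1=9  [base 6] 6 + 3  →[6↦7]→  7 + 3 = 10  −1 ⇒ G_2=9
G_2=9  [base 7] 7 + 2  →[7↦8]→  8 + 2 = 10  −1 ⇒ G_3=9

9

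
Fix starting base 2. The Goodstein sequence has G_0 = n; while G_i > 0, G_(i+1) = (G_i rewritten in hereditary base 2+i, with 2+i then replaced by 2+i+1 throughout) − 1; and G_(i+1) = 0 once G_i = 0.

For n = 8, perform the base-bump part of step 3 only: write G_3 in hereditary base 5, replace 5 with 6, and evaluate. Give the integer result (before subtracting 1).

93396

base 2: 8 = 2^(2 + 1); at 3: 3^(3 + 1) = 81; next = 80
base 3: 80 = 2·3^3 + 2·3^2 + 2·3 + 2; at 4: 2·4^4 + 2·4^2 + 2·4 + 2 = 554; next = 553
base 4: 553 = 2·4^4 + 2·4^2 + 2·4 + 1; at 5: 2·5^5 + 2·5^2 + 2·5 + 1 = 6311; next = 6310
base 5: 6310 = 2·5^5 + 2·5^2 + 2·5; at 6: 2·6^6 + 2·6^2 + 2·6 = 93396; next = 93395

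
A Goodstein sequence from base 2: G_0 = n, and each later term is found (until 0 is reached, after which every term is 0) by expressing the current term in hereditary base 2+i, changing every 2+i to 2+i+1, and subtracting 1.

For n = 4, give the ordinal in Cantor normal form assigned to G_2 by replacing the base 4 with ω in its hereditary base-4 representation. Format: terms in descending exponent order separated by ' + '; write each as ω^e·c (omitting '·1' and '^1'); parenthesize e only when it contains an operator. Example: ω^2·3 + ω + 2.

ω^2·2 + ω·2 + 1

i=0: 4 = 2^2 (b=2); 2→3: 3^3 = 27; 27−1 = 26
i=1: 26 = 2·3^2 + 2·3 + 2 (b=3); 3→4: 2·4^2 + 2·4 + 2 = 42; 42−1 = 41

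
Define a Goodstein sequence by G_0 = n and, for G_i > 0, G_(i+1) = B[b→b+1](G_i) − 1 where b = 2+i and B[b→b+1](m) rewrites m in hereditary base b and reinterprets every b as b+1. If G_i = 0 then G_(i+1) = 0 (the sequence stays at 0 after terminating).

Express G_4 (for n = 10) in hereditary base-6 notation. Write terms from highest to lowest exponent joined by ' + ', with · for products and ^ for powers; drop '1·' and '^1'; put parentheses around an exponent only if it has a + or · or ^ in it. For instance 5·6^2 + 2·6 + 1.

5·6^6 + 5·6^5 + 5·6^4 + 5·6^3 + 5·6^2 + 5·6 + 5

i=0: 10 = 2^(2 + 1) + 2 (b=2); 2→3: 3^(3 + 1) + 3 = 84; 84−1 = 83
i=1: 83 = 3^(3 + 1) + 2 (b=3); 3→4: 4^(4 + 1) + 2 = 1026; 1026−1 = 1025
i=2: 1025 = 4^(4 + 1) + 1 (b=4); 4→5: 5^(5 + 1) + 1 = 15626; 15626−1 = 15625
i=3: 15625 = 5^(5 + 1) (b=5); 5→6: 6^(6 + 1) = 279936; 279936−1 = 279935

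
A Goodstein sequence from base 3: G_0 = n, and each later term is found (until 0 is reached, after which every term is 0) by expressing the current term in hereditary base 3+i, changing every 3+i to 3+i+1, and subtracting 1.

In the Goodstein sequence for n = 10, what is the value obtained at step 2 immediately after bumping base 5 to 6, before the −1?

28

i=0: 10 = 3^2 + 1 (b=3); 3→4: 4^2 + 1 = 17; 17−1 = 16
i=1: 16 = 4^2 (b=4); 4→5: 5^2 = 25; 25−1 = 24
i=2: 24 = 4·5 + 4 (b=5); 5→6: 4·6 + 4 = 28; 28−1 = 27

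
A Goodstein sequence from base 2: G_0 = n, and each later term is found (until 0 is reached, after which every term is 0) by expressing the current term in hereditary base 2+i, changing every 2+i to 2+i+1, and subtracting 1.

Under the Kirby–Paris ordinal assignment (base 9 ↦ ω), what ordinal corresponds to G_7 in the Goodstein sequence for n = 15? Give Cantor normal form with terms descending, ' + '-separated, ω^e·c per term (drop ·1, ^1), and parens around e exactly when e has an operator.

(0) 15|_2 = 2^(2 + 1) + 2^2 + 2 + 1 ↦ 3^(3 + 1) + 3^3 + 3 + 1|_3 = 112 ⇒ 111
(1) 111|_3 = 3^(3 + 1) + 3^3 + 3 ↦ 4^(4 + 1) + 4^4 + 4|_4 = 1284 ⇒ 1283
(2) 1283|_4 = 4^(4 + 1) + 4^4 + 3 ↦ 5^(5 + 1) + 5^5 + 3|_5 = 18753 ⇒ 18752
(3) 18752|_5 = 5^(5 + 1) + 5^5 + 2 ↦ 6^(6 + 1) + 6^6 + 2|_6 = 326594 ⇒ 326593
(4) 326593|_6 = 6^(6 + 1) + 6^6 + 1 ↦ 7^(7 + 1) + 7^7 + 1|_7 = 6588345 ⇒ 6588344
(5) 6588344|_7 = 7^(7 + 1) + 7^7 ↦ 8^(8 + 1) + 8^8|_8 = 150994944 ⇒ 150994943
(6) 150994943|_8 = 8^(8 + 1) + 7·8^7 + 7·8^6 + 7·8^5 + 7·8^4 + 7·8^3 + 7·8^2 + 7·8 + 7 ↦ 9^(9 + 1) + 7·9^7 + 7·9^6 + 7·9^5 + 7·9^4 + 7·9^3 + 7·9^2 + 7·9 + 7|_9 = 3524450281 ⇒ 3524450280

ω^(ω + 1) + ω^7·7 + ω^6·7 + ω^5·7 + ω^4·7 + ω^3·7 + ω^2·7 + ω·7 + 6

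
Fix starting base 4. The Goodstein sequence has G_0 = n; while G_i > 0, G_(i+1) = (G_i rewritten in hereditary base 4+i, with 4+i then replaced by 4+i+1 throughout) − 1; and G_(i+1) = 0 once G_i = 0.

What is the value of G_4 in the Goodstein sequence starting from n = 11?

(0) 11|_4 = 2·4 + 3 ↦ 2·5 + 3|_5 = 13 ⇒ 12
(1) 12|_5 = 2·5 + 2 ↦ 2·6 + 2|_6 = 14 ⇒ 13
(2) 13|_6 = 2·6 + 1 ↦ 2·7 + 1|_7 = 15 ⇒ 14
(3) 14|_7 = 2·7 ↦ 2·8|_8 = 16 ⇒ 15
(4) 15|_8 = 8 + 7 ↦ 9 + 7|_9 = 16 ⇒ 15

15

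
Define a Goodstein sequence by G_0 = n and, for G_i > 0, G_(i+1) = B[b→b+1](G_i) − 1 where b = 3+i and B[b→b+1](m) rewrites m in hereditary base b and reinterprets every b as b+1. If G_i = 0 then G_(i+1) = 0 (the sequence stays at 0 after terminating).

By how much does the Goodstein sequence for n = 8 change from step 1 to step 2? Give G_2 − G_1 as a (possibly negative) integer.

i=0: 8 = 2·3 + 2 (b=3); 3→4: 2·4 + 2 = 10; 10−1 = 9
i=1: 9 = 2·4 + 1 (b=4); 4→5: 2·5 + 1 = 11; 11−1 = 10

1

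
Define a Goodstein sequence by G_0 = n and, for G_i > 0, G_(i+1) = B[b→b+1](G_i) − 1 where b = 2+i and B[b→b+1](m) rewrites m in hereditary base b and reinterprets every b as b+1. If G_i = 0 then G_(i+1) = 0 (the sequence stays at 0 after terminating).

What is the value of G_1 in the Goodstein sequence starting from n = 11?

84

i=0: 11 = 2^(2 + 1) + 2 + 1 (b=2); 2→3: 3^(3 + 1) + 3 + 1 = 85; 85−1 = 84
i=1: 84 = 3^(3 + 1) + 3 (b=3); 3→4: 4^(4 + 1) + 4 = 1028; 1028−1 = 1027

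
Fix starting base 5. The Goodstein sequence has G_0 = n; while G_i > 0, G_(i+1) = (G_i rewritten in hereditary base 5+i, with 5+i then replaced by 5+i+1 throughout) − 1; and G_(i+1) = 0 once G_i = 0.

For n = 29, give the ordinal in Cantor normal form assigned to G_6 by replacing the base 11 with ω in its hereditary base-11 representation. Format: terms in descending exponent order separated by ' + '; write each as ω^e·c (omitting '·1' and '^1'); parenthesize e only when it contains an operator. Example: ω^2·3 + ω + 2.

base 5: 29 = 5^2 + 4; at 6: 6^2 + 4 = 40; next = 39
base 6: 39 = 6^2 + 3; at 7: 7^2 + 3 = 52; next = 51
base 7: 51 = 7^2 + 2; at 8: 8^2 + 2 = 66; next = 65
base 8: 65 = 8^2 + 1; at 9: 9^2 + 1 = 82; next = 81
base 9: 81 = 9^2; at 10: 10^2 = 100; next = 99
base 10: 99 = 9·10 + 9; at 11: 9·11 + 9 = 108; next = 107

ω·9 + 8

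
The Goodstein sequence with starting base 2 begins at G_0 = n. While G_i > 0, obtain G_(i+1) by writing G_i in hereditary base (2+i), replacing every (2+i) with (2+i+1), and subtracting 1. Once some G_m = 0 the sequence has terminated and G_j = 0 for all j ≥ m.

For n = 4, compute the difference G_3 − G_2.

19

base 2: 4 = 2^2; at 3: 3^3 = 27; next = 26
base 3: 26 = 2·3^2 + 2·3 + 2; at 4: 2·4^2 + 2·4 + 2 = 42; next = 41
base 4: 41 = 2·4^2 + 2·4 + 1; at 5: 2·5^2 + 2·5 + 1 = 61; next = 60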